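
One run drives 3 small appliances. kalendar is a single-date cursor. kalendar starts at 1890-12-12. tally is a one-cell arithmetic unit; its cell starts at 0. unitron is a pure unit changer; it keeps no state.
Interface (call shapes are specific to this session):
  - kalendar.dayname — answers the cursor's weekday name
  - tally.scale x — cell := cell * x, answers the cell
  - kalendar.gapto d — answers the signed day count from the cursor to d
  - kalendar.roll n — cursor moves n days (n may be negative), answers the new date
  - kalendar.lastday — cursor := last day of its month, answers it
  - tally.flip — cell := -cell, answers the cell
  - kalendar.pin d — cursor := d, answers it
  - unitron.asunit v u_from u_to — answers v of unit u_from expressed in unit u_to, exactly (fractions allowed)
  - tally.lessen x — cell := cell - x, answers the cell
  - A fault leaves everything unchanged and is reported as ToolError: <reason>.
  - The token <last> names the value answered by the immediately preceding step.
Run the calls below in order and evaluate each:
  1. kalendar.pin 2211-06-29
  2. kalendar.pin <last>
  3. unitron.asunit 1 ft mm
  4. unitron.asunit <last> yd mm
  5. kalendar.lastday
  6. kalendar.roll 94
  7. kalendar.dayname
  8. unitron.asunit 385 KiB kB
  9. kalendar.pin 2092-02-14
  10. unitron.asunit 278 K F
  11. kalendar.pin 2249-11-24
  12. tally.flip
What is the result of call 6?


>> kalendar.pin(d→2211-06-29)
<< 2211-06-29
>> kalendar.pin(d→<last>)
<< 2211-06-29
>> unitron.asunit(v→1, u_from→ft, u_to→mm)
<< 1524/5
>> unitron.asunit(v→<last>, u_from→yd, u_to→mm)
<< 6967728/25
>> kalendar.lastday()
<< 2211-06-30
>> kalendar.roll(n→94)
<< 2211-10-02
>> kalendar.dayname()
<< Wednesday
>> unitron.asunit(v→385, u_from→KiB, u_to→kB)
<< 9856/25
>> kalendar.pin(d→2092-02-14)
<< 2092-02-14
>> unitron.asunit(v→278, u_from→K, u_to→F)
<< 4073/100
>> kalendar.pin(d→2249-11-24)
<< 2249-11-24
>> tally.flip()
<< 0

Answer: 2211-10-02


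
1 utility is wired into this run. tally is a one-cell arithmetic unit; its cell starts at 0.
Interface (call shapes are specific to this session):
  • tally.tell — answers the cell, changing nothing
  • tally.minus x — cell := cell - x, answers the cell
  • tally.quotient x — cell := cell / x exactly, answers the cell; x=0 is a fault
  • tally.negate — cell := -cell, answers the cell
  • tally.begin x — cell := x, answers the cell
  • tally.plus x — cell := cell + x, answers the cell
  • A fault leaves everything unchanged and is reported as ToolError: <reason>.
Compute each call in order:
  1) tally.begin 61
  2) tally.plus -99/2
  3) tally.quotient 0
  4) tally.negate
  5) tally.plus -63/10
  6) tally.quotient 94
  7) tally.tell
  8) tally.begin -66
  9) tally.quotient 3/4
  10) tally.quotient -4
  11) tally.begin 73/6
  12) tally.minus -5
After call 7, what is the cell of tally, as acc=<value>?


Answer: acc=-89/470

Derivation:
I invoke tally.begin passing x: 61, → 61.
Next I call tally.plus passing x: -99/2: 23/2.
I invoke tally.quotient passing x: 0, and see ToolError: division by zero.
Calling tally.negate(), and see -23/2.
Using tally.plus passing x: -63/10, and get -89/5.
Next I call tally.quotient passing x: 94, — result: -89/470.
I invoke tally.tell(), which returns -89/470.
Using tally.begin passing x: -66, giving -66.
Now I run tally.quotient passing x: 3/4, and observe -88.
I use tally.quotient passing x: -4, — result: 22.
I try tally.begin passing x: 73/6, giving 73/6.
I invoke tally.minus passing x: -5, and see 103/6.


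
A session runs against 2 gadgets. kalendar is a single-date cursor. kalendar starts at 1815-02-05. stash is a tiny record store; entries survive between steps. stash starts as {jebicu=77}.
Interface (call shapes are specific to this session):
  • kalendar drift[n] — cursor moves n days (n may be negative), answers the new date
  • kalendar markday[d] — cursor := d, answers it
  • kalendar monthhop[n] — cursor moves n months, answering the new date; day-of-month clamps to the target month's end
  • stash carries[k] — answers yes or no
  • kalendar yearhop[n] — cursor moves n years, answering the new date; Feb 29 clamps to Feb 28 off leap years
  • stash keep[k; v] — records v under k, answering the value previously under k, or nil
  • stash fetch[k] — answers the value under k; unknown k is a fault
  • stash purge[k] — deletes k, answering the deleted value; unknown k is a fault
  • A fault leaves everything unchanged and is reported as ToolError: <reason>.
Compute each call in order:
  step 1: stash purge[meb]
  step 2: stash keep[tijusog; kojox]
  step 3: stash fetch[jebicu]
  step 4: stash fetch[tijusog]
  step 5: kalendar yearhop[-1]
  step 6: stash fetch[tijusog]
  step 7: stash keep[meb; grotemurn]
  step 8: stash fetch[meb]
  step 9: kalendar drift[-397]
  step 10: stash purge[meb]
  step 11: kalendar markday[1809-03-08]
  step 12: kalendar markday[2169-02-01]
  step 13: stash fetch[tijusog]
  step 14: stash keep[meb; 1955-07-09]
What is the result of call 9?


# stash purge(k: meb) => ToolError: no such key meb
# stash keep(k: tijusog, v: kojox) => nil
# stash fetch(k: jebicu) => 77
# stash fetch(k: tijusog) => kojox
# kalendar yearhop(n: -1) => 1814-02-05
# stash fetch(k: tijusog) => kojox
# stash keep(k: meb, v: grotemurn) => nil
# stash fetch(k: meb) => grotemurn
# kalendar drift(n: -397) => 1813-01-04
# stash purge(k: meb) => grotemurn
# kalendar markday(d: 1809-03-08) => 1809-03-08
# kalendar markday(d: 2169-02-01) => 2169-02-01
# stash fetch(k: tijusog) => kojox
# stash keep(k: meb, v: 1955-07-09) => nil

Answer: 1813-01-04


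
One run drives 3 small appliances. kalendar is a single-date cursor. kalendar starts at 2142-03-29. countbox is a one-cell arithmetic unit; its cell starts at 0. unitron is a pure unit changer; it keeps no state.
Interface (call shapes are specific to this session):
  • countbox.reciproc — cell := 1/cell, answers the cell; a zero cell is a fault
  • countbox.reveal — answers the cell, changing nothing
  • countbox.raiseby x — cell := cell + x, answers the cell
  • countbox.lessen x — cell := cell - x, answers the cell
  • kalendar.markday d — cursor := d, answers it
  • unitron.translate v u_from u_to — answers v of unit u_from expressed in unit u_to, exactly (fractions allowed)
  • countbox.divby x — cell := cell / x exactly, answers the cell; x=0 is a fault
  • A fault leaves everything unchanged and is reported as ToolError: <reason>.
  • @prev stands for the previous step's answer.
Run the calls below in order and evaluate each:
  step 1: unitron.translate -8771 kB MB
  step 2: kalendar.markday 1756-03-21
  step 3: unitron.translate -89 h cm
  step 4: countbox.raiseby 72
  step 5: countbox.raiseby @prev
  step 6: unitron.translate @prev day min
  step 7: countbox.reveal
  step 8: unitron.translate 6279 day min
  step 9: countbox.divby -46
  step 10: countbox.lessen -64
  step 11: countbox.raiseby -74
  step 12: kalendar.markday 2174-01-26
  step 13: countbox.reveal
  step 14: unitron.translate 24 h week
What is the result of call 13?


Answer: -302/23

Derivation:
% 1. unitron.translate(v=-8771, u_from=kB, u_to=MB) ~> -8771/1000
% 2. kalendar.markday(d=1756-03-21) ~> 1756-03-21
% 3. unitron.translate(v=-89, u_from=h, u_to=cm) ~> ToolError: incompatible units
% 4. countbox.raiseby(x=72) ~> 72
% 5. countbox.raiseby(x=@prev) ~> 144
% 6. unitron.translate(v=@prev, u_from=day, u_to=min) ~> 207360
% 7. countbox.reveal() ~> 144
% 8. unitron.translate(v=6279, u_from=day, u_to=min) ~> 9041760
% 9. countbox.divby(x=-46) ~> -72/23
% 10. countbox.lessen(x=-64) ~> 1400/23
% 11. countbox.raiseby(x=-74) ~> -302/23
% 12. kalendar.markday(d=2174-01-26) ~> 2174-01-26
% 13. countbox.reveal() ~> -302/23
% 14. unitron.translate(v=24, u_from=h, u_to=week) ~> 1/7


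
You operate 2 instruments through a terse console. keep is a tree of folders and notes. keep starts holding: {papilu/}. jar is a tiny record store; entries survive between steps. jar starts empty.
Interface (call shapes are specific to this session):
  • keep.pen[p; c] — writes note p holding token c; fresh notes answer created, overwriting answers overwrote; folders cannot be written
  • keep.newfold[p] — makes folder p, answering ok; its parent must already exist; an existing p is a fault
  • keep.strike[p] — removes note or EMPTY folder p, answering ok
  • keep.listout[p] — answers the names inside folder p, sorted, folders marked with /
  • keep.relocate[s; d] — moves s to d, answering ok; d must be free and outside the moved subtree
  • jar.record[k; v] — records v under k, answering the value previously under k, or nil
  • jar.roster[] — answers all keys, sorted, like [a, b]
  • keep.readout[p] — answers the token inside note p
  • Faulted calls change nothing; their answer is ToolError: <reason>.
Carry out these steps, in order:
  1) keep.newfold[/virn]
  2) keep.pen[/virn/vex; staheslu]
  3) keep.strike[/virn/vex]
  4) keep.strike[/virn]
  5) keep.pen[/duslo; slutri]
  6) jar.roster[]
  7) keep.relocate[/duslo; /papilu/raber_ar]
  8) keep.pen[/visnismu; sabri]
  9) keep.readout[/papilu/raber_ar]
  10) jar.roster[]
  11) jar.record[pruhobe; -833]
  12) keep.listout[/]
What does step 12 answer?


Then keep.newfold with /virn, giving ok.
I use keep.pen with /virn/vex, staheslu, and observe created.
Now I run keep.strike with /virn/vex, and see ok.
Calling keep.strike with /virn, → ok.
Using keep.pen with /duslo, slutri, and see created.
Next I call jar.roster(), giving [].
I run keep.relocate with /duslo, /papilu/raber_ar, yielding ok.
I invoke keep.pen with /visnismu, sabri, which returns created.
Using keep.readout with /papilu/raber_ar, and get slutri.
Now I run jar.roster, → [].
Then jar.record with pruhobe, -833, → nil.
I invoke keep.listout with /, and see [papilu/, visnismu].

Answer: [papilu/, visnismu]


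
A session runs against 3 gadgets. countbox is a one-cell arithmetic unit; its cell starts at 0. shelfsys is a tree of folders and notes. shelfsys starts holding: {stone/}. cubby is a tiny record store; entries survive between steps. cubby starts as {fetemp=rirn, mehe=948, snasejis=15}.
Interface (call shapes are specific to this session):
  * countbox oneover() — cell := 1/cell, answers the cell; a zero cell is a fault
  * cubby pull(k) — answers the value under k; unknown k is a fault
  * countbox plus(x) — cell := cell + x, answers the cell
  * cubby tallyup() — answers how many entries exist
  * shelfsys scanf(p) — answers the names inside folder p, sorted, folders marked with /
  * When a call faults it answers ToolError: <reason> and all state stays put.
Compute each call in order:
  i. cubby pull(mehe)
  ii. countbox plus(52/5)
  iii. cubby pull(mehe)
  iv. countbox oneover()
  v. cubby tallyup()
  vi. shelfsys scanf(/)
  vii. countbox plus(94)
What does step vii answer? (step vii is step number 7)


-> cubby pull(k→mehe)
<- 948
-> countbox plus(x→52/5)
<- 52/5
-> cubby pull(k→mehe)
<- 948
-> countbox oneover()
<- 5/52
-> cubby tallyup()
<- 3
-> shelfsys scanf(p→/)
<- [stone/]
-> countbox plus(x→94)
<- 4893/52

Answer: 4893/52


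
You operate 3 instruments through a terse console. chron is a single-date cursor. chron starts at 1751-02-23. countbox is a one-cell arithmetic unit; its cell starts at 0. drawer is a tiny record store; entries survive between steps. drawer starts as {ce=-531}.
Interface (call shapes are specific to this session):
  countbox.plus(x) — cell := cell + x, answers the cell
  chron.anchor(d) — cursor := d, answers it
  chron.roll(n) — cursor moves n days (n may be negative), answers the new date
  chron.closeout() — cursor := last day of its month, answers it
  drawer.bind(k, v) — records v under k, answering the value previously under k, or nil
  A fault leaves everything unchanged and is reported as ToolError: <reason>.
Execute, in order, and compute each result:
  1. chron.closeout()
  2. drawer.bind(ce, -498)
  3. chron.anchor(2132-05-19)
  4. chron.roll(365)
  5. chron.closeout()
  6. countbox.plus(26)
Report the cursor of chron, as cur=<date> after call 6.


Now I run chron.closeout(): 1751-02-28.
I use drawer.bind(ce, -498), and see -531.
Invoking chron.anchor(2132-05-19), — result: 2132-05-19.
I run chron.roll(365), and observe 2133-05-19.
I try chron.closeout, yielding 2133-05-31.
Next I call countbox.plus(26), giving 26.

Answer: cur=2133-05-31


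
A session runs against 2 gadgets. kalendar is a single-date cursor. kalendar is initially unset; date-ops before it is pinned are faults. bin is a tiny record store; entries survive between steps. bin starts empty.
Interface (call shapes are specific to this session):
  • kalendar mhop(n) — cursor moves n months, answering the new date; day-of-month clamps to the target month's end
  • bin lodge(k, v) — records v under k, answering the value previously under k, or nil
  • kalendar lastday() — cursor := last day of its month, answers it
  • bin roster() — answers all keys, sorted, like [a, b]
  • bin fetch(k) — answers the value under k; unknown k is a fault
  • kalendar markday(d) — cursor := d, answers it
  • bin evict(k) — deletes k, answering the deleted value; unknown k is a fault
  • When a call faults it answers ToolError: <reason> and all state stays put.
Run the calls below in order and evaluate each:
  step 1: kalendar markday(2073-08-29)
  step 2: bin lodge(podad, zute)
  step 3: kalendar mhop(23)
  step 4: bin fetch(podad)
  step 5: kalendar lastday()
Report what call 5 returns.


% kalendar markday 2073-08-29
= 2073-08-29
% bin lodge podad zute
= nil
% kalendar mhop 23
= 2075-07-29
% bin fetch podad
= zute
% kalendar lastday
= 2075-07-31

Answer: 2075-07-31


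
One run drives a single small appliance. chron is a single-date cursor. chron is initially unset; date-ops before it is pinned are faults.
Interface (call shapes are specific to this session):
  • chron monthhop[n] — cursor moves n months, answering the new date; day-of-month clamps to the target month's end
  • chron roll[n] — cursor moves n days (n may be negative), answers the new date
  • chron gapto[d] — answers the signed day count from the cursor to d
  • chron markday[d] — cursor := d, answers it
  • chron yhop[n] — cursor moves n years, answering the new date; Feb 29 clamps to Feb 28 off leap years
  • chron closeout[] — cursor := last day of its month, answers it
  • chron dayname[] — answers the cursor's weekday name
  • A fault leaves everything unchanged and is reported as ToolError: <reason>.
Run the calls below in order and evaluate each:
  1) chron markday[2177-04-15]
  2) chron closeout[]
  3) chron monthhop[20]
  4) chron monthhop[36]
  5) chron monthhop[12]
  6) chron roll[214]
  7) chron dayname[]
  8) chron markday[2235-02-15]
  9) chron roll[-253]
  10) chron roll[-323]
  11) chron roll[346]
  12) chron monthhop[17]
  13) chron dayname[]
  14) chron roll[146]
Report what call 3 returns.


>> chron markday(d=2177-04-15)
<< 2177-04-15
>> chron closeout()
<< 2177-04-30
>> chron monthhop(n=20)
<< 2178-12-30
>> chron monthhop(n=36)
<< 2181-12-30
>> chron monthhop(n=12)
<< 2182-12-30
>> chron roll(n=214)
<< 2183-08-01
>> chron dayname()
<< Friday
>> chron markday(d=2235-02-15)
<< 2235-02-15
>> chron roll(n=-253)
<< 2234-06-07
>> chron roll(n=-323)
<< 2233-07-19
>> chron roll(n=346)
<< 2234-06-30
>> chron monthhop(n=17)
<< 2235-11-30
>> chron dayname()
<< Monday
>> chron roll(n=146)
<< 2236-04-24

Answer: 2178-12-30


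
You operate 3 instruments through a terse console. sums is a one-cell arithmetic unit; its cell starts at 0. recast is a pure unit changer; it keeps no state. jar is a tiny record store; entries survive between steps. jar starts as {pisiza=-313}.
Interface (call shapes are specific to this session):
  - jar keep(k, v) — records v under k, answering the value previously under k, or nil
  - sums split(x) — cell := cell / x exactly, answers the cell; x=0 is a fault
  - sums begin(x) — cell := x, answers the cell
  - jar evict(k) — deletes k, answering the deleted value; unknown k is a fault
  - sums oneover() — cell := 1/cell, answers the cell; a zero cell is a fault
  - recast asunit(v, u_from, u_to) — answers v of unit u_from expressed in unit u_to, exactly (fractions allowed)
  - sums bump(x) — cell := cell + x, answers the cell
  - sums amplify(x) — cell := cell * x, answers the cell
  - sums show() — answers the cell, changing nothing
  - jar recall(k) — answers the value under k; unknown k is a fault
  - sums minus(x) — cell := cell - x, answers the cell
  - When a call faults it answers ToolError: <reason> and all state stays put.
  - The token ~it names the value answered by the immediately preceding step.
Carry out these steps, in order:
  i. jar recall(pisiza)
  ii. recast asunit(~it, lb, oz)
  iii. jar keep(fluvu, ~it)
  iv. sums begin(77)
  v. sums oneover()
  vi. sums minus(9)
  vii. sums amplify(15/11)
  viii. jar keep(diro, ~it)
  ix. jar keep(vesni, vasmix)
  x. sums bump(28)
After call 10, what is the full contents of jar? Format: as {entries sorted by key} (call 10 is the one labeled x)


Answer: {diro=-10380/847, fluvu=-5008, pisiza=-313, vesni=vasmix}

Derivation:
Using jar recall on k='pisiza', and get -313.
Now I run recast asunit on v='~it', u_from='lb', u_to='oz', giving -5008.
I try jar keep on k='fluvu', v='~it', and see nil.
Then sums begin on x='77', yielding 77.
I call sums oneover(), which returns 1/77.
I try sums minus on x='9', giving -692/77.
Calling sums amplify on x='15/11': -10380/847.
I try jar keep on k='diro', v='~it', and see nil.
I call jar keep on k='vesni', v='vasmix', giving nil.
I use sums bump on x='28', yielding 13336/847.


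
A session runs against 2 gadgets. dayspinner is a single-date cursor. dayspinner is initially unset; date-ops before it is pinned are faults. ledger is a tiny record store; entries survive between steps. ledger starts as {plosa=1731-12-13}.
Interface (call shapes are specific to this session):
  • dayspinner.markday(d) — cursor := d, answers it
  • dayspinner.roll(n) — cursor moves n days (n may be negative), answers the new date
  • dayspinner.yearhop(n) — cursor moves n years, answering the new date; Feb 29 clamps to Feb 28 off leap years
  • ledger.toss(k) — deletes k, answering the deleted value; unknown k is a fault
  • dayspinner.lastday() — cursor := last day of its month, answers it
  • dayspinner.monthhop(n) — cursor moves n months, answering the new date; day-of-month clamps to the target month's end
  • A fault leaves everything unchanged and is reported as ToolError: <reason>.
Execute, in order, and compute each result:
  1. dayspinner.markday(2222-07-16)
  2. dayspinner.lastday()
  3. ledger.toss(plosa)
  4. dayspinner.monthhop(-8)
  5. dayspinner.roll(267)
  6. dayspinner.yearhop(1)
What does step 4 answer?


Answer: 2221-11-30

Derivation:
I use dayspinner.markday using d→2222-07-16: 2222-07-16.
Now I run dayspinner.lastday(), — result: 2222-07-31.
I try ledger.toss using k→plosa, and observe 1731-12-13.
Then dayspinner.monthhop using n→-8, — result: 2221-11-30.
Invoking dayspinner.roll using n→267, and observe 2222-08-24.
I call dayspinner.yearhop using n→1, — result: 2223-08-24.


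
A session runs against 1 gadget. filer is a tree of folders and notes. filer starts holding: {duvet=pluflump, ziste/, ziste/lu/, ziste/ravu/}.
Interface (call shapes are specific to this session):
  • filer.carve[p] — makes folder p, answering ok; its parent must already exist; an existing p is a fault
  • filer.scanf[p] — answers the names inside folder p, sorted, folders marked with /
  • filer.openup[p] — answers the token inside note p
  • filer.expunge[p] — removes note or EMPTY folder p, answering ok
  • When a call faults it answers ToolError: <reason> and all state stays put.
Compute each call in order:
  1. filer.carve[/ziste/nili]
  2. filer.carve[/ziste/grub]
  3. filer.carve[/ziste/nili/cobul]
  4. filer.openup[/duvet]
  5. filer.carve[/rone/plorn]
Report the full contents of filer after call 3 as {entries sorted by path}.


;; 1. filer.carve(/ziste/nili) ~> ok
;; 2. filer.carve(/ziste/grub) ~> ok
;; 3. filer.carve(/ziste/nili/cobul) ~> ok
;; 4. filer.openup(/duvet) ~> pluflump
;; 5. filer.carve(/rone/plorn) ~> ToolError: no parent

Answer: {duvet=pluflump, ziste/, ziste/grub/, ziste/lu/, ziste/nili/, ziste/nili/cobul/, ziste/ravu/}


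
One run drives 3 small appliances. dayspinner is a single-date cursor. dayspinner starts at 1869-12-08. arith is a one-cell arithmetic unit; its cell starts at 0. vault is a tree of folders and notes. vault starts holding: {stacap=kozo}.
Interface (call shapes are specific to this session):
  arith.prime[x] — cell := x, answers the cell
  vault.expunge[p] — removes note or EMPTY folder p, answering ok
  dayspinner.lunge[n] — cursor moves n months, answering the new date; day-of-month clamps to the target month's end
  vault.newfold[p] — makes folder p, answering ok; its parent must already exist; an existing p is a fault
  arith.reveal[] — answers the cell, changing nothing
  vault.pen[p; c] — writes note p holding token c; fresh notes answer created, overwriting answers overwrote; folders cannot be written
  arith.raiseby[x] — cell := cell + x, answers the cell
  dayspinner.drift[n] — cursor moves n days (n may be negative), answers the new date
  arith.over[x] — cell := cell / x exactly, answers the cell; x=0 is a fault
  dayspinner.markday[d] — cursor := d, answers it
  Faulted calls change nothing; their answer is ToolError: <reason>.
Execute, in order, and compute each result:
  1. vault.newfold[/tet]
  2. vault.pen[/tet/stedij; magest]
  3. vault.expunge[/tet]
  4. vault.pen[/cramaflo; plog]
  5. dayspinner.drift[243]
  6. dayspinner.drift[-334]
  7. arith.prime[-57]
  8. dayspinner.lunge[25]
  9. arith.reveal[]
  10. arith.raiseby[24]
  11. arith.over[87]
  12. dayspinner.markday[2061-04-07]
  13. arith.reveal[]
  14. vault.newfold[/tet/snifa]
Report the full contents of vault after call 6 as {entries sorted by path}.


Do: vault.newfold[p=/tet]
See: ok
Do: vault.pen[p=/tet/stedij; c=magest]
See: created
Do: vault.expunge[p=/tet]
See: ToolError: not empty
Do: vault.pen[p=/cramaflo; c=plog]
See: created
Do: dayspinner.drift[n=243]
See: 1870-08-08
Do: dayspinner.drift[n=-334]
See: 1869-09-08
Do: arith.prime[x=-57]
See: -57
Do: dayspinner.lunge[n=25]
See: 1871-10-08
Do: arith.reveal[]
See: -57
Do: arith.raiseby[x=24]
See: -33
Do: arith.over[x=87]
See: -11/29
Do: dayspinner.markday[d=2061-04-07]
See: 2061-04-07
Do: arith.reveal[]
See: -11/29
Do: vault.newfold[p=/tet/snifa]
See: ok

Answer: {cramaflo=plog, stacap=kozo, tet/, tet/stedij=magest}


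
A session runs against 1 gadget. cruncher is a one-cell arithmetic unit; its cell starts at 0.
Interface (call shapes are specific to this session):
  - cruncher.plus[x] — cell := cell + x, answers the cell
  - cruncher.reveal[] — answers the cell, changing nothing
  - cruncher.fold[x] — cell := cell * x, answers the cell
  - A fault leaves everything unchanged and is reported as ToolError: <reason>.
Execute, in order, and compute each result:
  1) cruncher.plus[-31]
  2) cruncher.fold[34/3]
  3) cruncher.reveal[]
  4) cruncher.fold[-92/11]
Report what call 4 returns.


Answer: 96968/33

Derivation:
·→ plus(x: -31)
·← -31
·→ fold(x: 34/3)
·← -1054/3
·→ reveal()
·← -1054/3
·→ fold(x: -92/11)
·← 96968/33


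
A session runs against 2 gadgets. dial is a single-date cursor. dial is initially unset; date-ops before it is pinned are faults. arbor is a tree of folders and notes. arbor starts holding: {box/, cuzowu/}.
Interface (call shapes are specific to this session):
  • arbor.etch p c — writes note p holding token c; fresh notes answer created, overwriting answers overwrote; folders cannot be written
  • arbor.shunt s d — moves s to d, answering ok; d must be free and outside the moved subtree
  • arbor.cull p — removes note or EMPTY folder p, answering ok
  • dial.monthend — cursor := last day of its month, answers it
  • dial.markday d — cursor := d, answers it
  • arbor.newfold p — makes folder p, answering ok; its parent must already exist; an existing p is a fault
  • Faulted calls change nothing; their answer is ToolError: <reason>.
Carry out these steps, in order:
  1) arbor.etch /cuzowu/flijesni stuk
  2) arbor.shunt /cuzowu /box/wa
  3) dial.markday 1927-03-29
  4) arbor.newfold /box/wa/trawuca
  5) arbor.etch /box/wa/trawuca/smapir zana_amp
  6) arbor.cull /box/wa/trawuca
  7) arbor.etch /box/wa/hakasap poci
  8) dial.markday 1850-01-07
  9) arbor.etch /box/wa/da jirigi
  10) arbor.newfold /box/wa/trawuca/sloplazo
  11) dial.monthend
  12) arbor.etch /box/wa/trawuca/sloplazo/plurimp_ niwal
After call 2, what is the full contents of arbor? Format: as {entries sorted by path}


% arbor.etch(/cuzowu/flijesni, stuk) : created
% arbor.shunt(/cuzowu, /box/wa) : ok
% dial.markday(1927-03-29) : 1927-03-29
% arbor.newfold(/box/wa/trawuca) : ok
% arbor.etch(/box/wa/trawuca/smapir, zana_amp) : created
% arbor.cull(/box/wa/trawuca) : ToolError: not empty
% arbor.etch(/box/wa/hakasap, poci) : created
% dial.markday(1850-01-07) : 1850-01-07
% arbor.etch(/box/wa/da, jirigi) : created
% arbor.newfold(/box/wa/trawuca/sloplazo) : ok
% dial.monthend() : 1850-01-31
% arbor.etch(/box/wa/trawuca/sloplazo/plurimp_, niwal) : created

Answer: {box/, box/wa/, box/wa/flijesni=stuk}


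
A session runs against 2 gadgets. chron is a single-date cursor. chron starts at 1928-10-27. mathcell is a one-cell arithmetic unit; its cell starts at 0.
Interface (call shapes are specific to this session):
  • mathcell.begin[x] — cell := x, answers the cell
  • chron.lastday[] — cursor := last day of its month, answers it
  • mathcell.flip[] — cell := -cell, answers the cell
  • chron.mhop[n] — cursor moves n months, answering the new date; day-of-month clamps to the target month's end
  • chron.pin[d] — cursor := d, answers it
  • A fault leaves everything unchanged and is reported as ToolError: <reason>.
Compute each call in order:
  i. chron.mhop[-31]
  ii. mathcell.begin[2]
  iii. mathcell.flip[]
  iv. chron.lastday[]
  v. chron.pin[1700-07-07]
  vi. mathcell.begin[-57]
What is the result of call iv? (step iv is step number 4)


// chron.mhop(n='-31') => 1926-03-27
// mathcell.begin(x='2') => 2
// mathcell.flip() => -2
// chron.lastday() => 1926-03-31
// chron.pin(d='1700-07-07') => 1700-07-07
// mathcell.begin(x='-57') => -57

Answer: 1926-03-31


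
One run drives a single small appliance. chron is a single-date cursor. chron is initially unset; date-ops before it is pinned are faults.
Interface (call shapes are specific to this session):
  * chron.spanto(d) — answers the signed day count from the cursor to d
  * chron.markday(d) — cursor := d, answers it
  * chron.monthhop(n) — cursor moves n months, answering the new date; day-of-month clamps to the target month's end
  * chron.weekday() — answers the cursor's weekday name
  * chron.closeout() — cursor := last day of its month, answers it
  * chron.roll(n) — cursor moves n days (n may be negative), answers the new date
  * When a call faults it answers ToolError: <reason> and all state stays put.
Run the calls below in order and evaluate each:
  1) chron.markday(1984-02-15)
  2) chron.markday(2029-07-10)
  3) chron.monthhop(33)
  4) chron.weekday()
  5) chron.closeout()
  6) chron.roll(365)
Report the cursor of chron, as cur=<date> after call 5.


Answer: cur=2032-04-30

Derivation:
// 1. chron.markday(d=1984-02-15) => 1984-02-15
// 2. chron.markday(d=2029-07-10) => 2029-07-10
// 3. chron.monthhop(n=33) => 2032-04-10
// 4. chron.weekday() => Saturday
// 5. chron.closeout() => 2032-04-30
// 6. chron.roll(n=365) => 2033-04-30


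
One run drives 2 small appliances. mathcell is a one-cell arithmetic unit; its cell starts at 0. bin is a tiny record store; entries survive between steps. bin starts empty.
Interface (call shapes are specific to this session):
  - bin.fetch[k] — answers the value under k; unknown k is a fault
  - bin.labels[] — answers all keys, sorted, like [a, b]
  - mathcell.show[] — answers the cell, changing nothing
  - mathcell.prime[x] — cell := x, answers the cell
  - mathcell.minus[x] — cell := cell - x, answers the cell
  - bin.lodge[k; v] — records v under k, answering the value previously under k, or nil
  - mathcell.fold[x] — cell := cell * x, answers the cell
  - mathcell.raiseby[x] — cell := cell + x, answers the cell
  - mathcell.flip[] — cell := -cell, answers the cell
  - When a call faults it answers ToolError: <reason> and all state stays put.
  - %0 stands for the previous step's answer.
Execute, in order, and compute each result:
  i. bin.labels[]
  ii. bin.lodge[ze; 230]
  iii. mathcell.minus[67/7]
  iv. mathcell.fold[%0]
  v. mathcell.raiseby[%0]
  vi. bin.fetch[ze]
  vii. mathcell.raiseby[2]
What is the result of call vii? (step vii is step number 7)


Answer: 9076/49

Derivation:
Act: labels[]
Obs: []
Act: lodge[k: ze; v: 230]
Obs: nil
Act: minus[x: 67/7]
Obs: -67/7
Act: fold[x: %0]
Obs: 4489/49
Act: raiseby[x: %0]
Obs: 8978/49
Act: fetch[k: ze]
Obs: 230
Act: raiseby[x: 2]
Obs: 9076/49


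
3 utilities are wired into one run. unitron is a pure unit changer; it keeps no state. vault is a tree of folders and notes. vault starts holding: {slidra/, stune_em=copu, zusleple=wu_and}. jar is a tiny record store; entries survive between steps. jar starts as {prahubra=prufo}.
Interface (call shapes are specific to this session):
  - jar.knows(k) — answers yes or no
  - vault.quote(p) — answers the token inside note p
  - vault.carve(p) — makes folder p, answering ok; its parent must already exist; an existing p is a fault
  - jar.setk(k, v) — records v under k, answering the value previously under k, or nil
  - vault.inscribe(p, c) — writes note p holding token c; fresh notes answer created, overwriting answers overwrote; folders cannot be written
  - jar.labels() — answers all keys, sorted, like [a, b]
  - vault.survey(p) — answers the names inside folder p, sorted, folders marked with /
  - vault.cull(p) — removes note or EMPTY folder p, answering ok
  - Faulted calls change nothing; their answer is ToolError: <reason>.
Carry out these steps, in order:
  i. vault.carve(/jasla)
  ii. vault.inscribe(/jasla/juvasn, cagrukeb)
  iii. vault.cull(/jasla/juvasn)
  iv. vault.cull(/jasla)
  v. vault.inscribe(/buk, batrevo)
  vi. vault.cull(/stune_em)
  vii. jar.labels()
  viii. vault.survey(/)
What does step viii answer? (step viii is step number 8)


Answer: [buk, slidra/, zusleple]

Derivation:
Act: vault.carve[p=/jasla]
Obs: ok
Act: vault.inscribe[p=/jasla/juvasn; c=cagrukeb]
Obs: created
Act: vault.cull[p=/jasla/juvasn]
Obs: ok
Act: vault.cull[p=/jasla]
Obs: ok
Act: vault.inscribe[p=/buk; c=batrevo]
Obs: created
Act: vault.cull[p=/stune_em]
Obs: ok
Act: jar.labels[]
Obs: [prahubra]
Act: vault.survey[p=/]
Obs: [buk, slidra/, zusleple]


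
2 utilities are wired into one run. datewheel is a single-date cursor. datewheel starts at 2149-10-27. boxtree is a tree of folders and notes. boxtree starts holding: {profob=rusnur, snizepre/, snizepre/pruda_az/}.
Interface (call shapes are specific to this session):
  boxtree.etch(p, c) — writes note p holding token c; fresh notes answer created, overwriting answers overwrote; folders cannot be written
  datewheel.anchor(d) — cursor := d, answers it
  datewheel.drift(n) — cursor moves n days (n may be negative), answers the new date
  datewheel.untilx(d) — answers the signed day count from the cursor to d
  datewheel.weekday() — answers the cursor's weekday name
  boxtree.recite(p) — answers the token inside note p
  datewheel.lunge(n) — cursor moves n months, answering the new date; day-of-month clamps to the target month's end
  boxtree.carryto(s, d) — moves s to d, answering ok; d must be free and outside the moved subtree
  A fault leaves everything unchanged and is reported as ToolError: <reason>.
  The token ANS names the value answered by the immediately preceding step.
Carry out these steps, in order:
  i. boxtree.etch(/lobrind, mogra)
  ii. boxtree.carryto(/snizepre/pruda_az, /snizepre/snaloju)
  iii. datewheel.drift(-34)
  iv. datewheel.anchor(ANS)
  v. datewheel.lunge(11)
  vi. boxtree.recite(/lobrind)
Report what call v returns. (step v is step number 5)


Answer: 2150-08-23

Derivation:
-> boxtree.etch(p: /lobrind, c: mogra)
<- created
-> boxtree.carryto(s: /snizepre/pruda_az, d: /snizepre/snaloju)
<- ok
-> datewheel.drift(n: -34)
<- 2149-09-23
-> datewheel.anchor(d: ANS)
<- 2149-09-23
-> datewheel.lunge(n: 11)
<- 2150-08-23
-> boxtree.recite(p: /lobrind)
<- mogra


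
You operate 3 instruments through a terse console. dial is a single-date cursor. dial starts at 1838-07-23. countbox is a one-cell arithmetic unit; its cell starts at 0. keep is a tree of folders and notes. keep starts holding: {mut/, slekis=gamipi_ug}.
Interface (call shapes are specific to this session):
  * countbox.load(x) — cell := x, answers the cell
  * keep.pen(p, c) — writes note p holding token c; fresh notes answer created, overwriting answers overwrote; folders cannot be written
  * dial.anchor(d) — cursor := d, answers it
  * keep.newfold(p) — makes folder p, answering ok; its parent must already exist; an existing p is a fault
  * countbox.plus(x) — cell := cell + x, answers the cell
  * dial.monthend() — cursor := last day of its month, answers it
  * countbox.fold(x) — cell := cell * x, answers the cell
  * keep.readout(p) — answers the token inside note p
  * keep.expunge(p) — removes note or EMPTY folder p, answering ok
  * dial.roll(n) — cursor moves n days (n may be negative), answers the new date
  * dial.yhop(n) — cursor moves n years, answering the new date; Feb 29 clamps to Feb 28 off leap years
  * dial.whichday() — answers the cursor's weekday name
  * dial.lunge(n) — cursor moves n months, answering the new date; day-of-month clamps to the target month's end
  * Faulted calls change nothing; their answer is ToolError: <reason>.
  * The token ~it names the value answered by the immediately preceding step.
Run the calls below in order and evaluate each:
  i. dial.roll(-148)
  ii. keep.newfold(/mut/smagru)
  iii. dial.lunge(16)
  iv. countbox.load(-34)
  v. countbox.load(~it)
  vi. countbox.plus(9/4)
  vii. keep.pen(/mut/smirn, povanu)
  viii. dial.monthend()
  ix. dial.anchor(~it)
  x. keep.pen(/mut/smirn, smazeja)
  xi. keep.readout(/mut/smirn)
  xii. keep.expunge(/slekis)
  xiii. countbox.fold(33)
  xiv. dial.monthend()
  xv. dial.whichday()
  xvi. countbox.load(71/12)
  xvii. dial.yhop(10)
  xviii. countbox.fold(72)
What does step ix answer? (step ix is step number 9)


I try roll on n→-148, and get 1838-02-25.
Then newfold on p→/mut/smagru, — result: ok.
I invoke lunge on n→16, and observe 1839-06-25.
Now I run load on x→-34, and observe -34.
Now I run load on x→~it, and observe -34.
Using plus on x→9/4, and see -127/4.
Now I run pen on p→/mut/smirn, c→povanu, and observe created.
I invoke monthend, yielding 1839-06-30.
Now I run anchor on d→~it: 1839-06-30.
I run pen on p→/mut/smirn, c→smazeja, and see overwrote.
Now I run readout on p→/mut/smirn, giving smazeja.
I try expunge on p→/slekis, which returns ok.
Using fold on x→33, — result: -4191/4.
I call monthend, → 1839-06-30.
Invoking whichday(), and see Sunday.
Calling load on x→71/12, and see 71/12.
I run yhop on n→10, yielding 1849-06-30.
I run fold on x→72, giving 426.

Answer: 1839-06-30


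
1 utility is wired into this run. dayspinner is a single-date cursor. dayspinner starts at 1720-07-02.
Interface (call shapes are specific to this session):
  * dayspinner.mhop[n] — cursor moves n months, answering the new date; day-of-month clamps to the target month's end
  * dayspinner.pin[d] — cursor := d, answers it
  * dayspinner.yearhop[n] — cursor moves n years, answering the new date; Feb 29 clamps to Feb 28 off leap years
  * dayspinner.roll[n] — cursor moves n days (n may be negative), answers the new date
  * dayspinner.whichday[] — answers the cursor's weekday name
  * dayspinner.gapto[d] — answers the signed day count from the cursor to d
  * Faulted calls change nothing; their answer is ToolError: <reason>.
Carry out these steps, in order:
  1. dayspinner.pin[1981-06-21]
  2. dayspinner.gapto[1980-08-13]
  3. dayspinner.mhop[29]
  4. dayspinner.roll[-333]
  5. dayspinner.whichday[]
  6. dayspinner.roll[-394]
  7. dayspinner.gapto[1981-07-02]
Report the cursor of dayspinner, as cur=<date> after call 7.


Answer: cur=1981-11-24

Derivation:
Now I run pin on 1981-06-21, and get 1981-06-21.
I invoke gapto on 1980-08-13, — result: -312.
Next I call mhop on 29, yielding 1983-11-21.
Using roll on -333, — result: 1982-12-23.
Using whichday, and see Thursday.
I run roll on -394, — result: 1981-11-24.
Now I run gapto on 1981-07-02, and see -145.


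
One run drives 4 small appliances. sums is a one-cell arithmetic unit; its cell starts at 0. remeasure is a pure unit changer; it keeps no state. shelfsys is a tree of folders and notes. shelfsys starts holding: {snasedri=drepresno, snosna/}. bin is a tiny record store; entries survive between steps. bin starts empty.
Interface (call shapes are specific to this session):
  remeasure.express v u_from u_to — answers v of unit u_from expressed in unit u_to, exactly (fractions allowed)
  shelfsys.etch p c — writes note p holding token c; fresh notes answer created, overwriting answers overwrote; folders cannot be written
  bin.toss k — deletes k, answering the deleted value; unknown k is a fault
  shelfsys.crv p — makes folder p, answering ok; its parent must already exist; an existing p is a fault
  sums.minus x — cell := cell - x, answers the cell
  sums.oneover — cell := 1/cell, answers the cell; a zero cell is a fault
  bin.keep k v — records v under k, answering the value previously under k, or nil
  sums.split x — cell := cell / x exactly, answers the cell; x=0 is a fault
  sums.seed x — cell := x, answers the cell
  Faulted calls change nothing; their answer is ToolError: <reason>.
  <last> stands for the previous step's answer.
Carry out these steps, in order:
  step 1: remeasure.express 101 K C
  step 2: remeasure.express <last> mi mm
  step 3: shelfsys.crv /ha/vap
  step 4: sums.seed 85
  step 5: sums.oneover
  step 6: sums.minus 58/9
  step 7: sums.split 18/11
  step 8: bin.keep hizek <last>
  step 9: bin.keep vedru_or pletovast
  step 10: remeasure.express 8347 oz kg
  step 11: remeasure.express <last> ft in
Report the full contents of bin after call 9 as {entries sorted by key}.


-- 1. remeasure.express(v: 101, u_from: K, u_to: C) ~> -3443/20
-- 2. remeasure.express(v: <last>, u_from: mi, u_to: mm) ~> -1385242848/5
-- 3. shelfsys.crv(p: /ha/vap) ~> ToolError: no parent
-- 4. sums.seed(x: 85) ~> 85
-- 5. sums.oneover() ~> 1/85
-- 6. sums.minus(x: 58/9) ~> -4921/765
-- 7. sums.split(x: 18/11) ~> -54131/13770
-- 8. bin.keep(k: hizek, v: <last>) ~> nil
-- 9. bin.keep(k: vedru_or, v: pletovast) ~> nil
-- 10. remeasure.express(v: 8347, u_from: oz, u_to: kg) ~> 378613551239/1600000000
-- 11. remeasure.express(v: <last>, u_from: ft, u_to: in) ~> 1135840653717/400000000

Answer: {hizek=-54131/13770, vedru_or=pletovast}


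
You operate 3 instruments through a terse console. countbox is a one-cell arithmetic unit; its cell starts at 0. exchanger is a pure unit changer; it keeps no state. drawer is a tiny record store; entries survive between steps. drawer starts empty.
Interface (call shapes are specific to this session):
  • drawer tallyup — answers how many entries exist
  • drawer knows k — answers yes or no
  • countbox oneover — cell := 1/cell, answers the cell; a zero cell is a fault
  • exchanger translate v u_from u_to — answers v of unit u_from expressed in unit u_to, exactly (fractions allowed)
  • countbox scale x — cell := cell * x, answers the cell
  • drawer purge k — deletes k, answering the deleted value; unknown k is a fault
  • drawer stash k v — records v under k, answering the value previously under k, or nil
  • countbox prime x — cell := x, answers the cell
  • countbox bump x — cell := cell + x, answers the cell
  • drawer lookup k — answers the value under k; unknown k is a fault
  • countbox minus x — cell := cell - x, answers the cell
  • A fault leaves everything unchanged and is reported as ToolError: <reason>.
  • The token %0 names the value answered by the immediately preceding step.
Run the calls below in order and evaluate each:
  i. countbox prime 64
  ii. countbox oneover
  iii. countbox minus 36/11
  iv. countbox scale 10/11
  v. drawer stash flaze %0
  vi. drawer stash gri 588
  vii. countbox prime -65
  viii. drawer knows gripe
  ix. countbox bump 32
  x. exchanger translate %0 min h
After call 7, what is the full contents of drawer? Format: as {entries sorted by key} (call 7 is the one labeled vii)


Step: countbox prime[x: 64]
Result: 64
Step: countbox oneover[]
Result: 1/64
Step: countbox minus[x: 36/11]
Result: -2293/704
Step: countbox scale[x: 10/11]
Result: -11465/3872
Step: drawer stash[k: flaze; v: %0]
Result: nil
Step: drawer stash[k: gri; v: 588]
Result: nil
Step: countbox prime[x: -65]
Result: -65
Step: drawer knows[k: gripe]
Result: no
Step: countbox bump[x: 32]
Result: -33
Step: exchanger translate[v: %0; u_from: min; u_to: h]
Result: -11/20

Answer: {flaze=-11465/3872, gri=588}
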